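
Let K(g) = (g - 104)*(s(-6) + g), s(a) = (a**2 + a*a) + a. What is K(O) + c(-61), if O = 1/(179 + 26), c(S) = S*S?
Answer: -132092364/42025 ≈ -3143.2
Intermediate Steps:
c(S) = S**2
s(a) = a + 2*a**2 (s(a) = (a**2 + a**2) + a = 2*a**2 + a = a + 2*a**2)
O = 1/205 ≈ 0.0048781
K(g) = (-104 + g)*(66 + g) (K(g) = (g - 104)*(-6*(1 + 2*(-6)) + g) = (-104 + g)*(-6*(1 - 12) + g) = (-104 + g)*(-6*(-11) + g) = (-104 + g)*(66 + g))
K(O) + c(-61) = (-6864 + (1/205)**2 - 38*1/205) + (-61)**2 = (-6864 + 1/42025 - 38/205) + 3721 = -288467389/42025 + 3721 = -132092364/42025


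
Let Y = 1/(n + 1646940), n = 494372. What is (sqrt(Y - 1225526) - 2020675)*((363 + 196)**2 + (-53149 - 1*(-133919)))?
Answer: -794632464425 + 393251*I*sqrt(87801605450453838)/267664 ≈ -7.9463e+11 + 4.3534e+8*I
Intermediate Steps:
Y = 1/2141312 (Y = 1/(494372 + 1646940) = 1/2141312 ≈ 4.6700e-7)
(sqrt(Y - 1225526) - 2020675)*((363 + 196)**2 + (-53149 - 1*(-133919))) = (sqrt(1/2141312 - 1225526) - 2020675)*((363 + 196)**2 + (-53149 - 1*(-133919))) = (sqrt(-2624233530111/2141312) - 2020675)*(559**2 + (-53149 + 133919)) = (I*sqrt(87801605450453838)/267664 - 2020675)*(312481 + 80770) = (-2020675 + I*sqrt(87801605450453838)/267664)*393251 = -794632464425 + 393251*I*sqrt(87801605450453838)/267664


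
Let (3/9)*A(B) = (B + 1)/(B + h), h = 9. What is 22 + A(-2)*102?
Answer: -152/7 ≈ -21.714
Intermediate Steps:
A(B) = 3*(1 + B)/(9 + B) (A(B) = 3*((B + 1)/(B + 9)) = 3*((1 + B)/(9 + B)) = 3*(1 + B)/(9 + B))
22 + A(-2)*102 = 22 + (3*(1 - 2)/(9 - 2))*102 = 22 + (3*(-1)/7)*102 = 22 + (3*(⅐)*(-1))*102 = 22 - 3/7*102 = 22 - 306/7 = -152/7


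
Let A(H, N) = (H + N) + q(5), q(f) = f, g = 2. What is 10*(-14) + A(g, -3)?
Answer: -136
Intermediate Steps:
A(H, N) = 5 + H + N (A(H, N) = (H + N) + 5 = 5 + H + N)
10*(-14) + A(g, -3) = 10*(-14) + (5 + 2 - 3) = -140 + 4 = -136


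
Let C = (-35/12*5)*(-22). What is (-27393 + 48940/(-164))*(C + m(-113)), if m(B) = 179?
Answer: -1702454326/123 ≈ -1.3841e+7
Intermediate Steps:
C = 1925/6 (C = (-35*1/12*5)*(-22) = -35/12*5*(-22) = -175/12*(-22) = 1925/6 ≈ 320.83)
(-27393 + 48940/(-164))*(C + m(-113)) = (-27393 + 48940/(-164))*(1925/6 + 179) = (-27393 + 48940*(-1/164))*(2999/6) = (-27393 - 12235/41)*(2999/6) = -1135348/41*2999/6 = -1702454326/123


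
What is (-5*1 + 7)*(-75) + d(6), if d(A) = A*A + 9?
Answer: -105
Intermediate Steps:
d(A) = 9 + A² (d(A) = A² + 9 = 9 + A²)
(-5*1 + 7)*(-75) + d(6) = (-5*1 + 7)*(-75) + (9 + 6²) = (-5 + 7)*(-75) + (9 + 36) = 2*(-75) + 45 = -150 + 45 = -105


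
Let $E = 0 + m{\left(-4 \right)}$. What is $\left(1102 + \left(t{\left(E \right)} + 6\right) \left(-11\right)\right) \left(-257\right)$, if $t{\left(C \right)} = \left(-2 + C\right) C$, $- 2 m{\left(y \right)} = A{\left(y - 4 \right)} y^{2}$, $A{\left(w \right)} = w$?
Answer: $10951284$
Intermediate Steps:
$m{\left(y \right)} = - \frac{y^{2} \left(-4 + y\right)}{2}$ ($m{\left(y \right)} = - \frac{\left(y - 4\right) y^{2}}{2} = - \frac{\left(-4 + y\right) y^{2}}{2} = - \frac{y^{2} \left(-4 + y\right)}{2}$)
$E = 64$ ($E = 0 + \frac{\left(-4\right)^{2} \left(4 - -4\right)}{2} = 0 + \frac{1}{2} \cdot 16 \left(4 + 4\right) = 0 + \frac{1}{2} \cdot 16 \cdot 8 = 0 + 64 = 64$)
$t{\left(C \right)} = C \left(-2 + C\right)$
$\left(1102 + \left(t{\left(E \right)} + 6\right) \left(-11\right)\right) \left(-257\right) = \left(1102 + \left(64 \left(-2 + 64\right) + 6\right) \left(-11\right)\right) \left(-257\right) = \left(1102 + \left(64 \cdot 62 + 6\right) \left(-11\right)\right) \left(-257\right) = \left(1102 + \left(3968 + 6\right) \left(-11\right)\right) \left(-257\right) = \left(1102 + 3974 \left(-11\right)\right) \left(-257\right) = \left(1102 - 43714\right) \left(-257\right) = \left(-42612\right) \left(-257\right) = 10951284$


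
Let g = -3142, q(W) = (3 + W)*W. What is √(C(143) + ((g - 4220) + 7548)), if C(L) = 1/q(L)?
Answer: √81075725302/20878 ≈ 13.638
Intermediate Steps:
q(W) = W*(3 + W)
C(L) = 1/(L*(3 + L))
√(C(143) + ((g - 4220) + 7548)) = √(1/(143*(3 + 143)) + ((-3142 - 4220) + 7548)) = √((1/143)/146 + (-7362 + 7548)) = √((1/143)*(1/146) + 186) = √(1/20878 + 186) = √(3883309/20878) = √81075725302/20878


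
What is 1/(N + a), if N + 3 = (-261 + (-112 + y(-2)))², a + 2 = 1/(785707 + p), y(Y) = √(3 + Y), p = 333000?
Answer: 1118707/154805555954 ≈ 7.2265e-6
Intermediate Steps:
a = -2237413/1118707 (a = -2 + 1/(785707 + 333000) = -2 + 1/1118707 = -2237413/1118707 ≈ -2.0000)
N = 138381 (N = -3 + (-261 + (-112 + √(3 - 2)))² = -3 + (-261 + (-112 + √1))² = -3 + (-261 + (-112 + 1))² = -3 + (-261 - 111)² = -3 + (-372)² = -3 + 138384 = 138381)
1/(N + a) = 1/(138381 - 2237413/1118707) = 1/(154805555954/1118707) = 1118707/154805555954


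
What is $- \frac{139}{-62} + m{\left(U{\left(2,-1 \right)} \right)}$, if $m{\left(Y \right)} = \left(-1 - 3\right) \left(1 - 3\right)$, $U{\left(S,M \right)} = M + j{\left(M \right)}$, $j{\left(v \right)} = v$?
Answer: $\frac{635}{62} \approx 10.242$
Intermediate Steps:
$U{\left(S,M \right)} = 2 M$ ($U{\left(S,M \right)} = M + M = 2 M$)
$m{\left(Y \right)} = 8$ ($m{\left(Y \right)} = \left(-4\right) \left(-2\right) = 8$)
$- \frac{139}{-62} + m{\left(U{\left(2,-1 \right)} \right)} = - \frac{139}{-62} + 8 = \left(-139\right) \left(- \frac{1}{62}\right) + 8 = \frac{139}{62} + 8 = \frac{635}{62}$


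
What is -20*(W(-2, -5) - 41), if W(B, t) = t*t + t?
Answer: 420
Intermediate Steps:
W(B, t) = t + t² (W(B, t) = t² + t = t + t²)
-20*(W(-2, -5) - 41) = -20*(-5*(1 - 5) - 41) = -20*(-5*(-4) - 41) = -20*(20 - 41) = -20*(-21) = 420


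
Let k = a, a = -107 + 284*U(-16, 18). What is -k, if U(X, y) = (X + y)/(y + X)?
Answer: -177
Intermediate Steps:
U(X, y) = 1 (U(X, y) = (X + y)/(X + y) = 1)
a = 177 (a = -107 + 284*1 = -107 + 284 = 177)
k = 177
-k = -1*177 = -177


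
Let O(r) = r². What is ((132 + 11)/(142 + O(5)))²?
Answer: 20449/27889 ≈ 0.73323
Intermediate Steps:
((132 + 11)/(142 + O(5)))² = ((132 + 11)/(142 + 5²))² = (143/(142 + 25))² = (143/167)² = 20449/27889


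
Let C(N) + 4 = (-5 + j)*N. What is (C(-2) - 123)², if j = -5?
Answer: 11449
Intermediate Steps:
C(N) = -4 - 10*N (C(N) = -4 + (-5 - 5)*N = -4 - 10*N)
(C(-2) - 123)² = ((-4 - 10*(-2)) - 123)² = ((-4 + 20) - 123)² = (16 - 123)² = (-107)² = 11449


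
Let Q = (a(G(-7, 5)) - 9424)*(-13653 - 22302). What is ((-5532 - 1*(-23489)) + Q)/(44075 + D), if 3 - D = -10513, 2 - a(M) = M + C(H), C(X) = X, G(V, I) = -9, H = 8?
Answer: 338750012/54591 ≈ 6205.2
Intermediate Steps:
a(M) = -6 - M (a(M) = 2 - (M + 8) = 2 - (8 + M) = 2 + (-8 - M) = -6 - M)
D = 10516 (D = 3 - 1*(-10513) = 3 + 10513 = 10516)
Q = 338732055 (Q = ((-6 - 1*(-9)) - 9424)*(-13653 - 22302) = ((-6 + 9) - 9424)*(-35955) = (3 - 9424)*(-35955) = -9421*(-35955) = 338732055)
((-5532 - 1*(-23489)) + Q)/(44075 + D) = ((-5532 - 1*(-23489)) + 338732055)/(44075 + 10516) = ((-5532 + 23489) + 338732055)/54591 = (17957 + 338732055)*(1/54591) = 338750012*(1/54591) = 338750012/54591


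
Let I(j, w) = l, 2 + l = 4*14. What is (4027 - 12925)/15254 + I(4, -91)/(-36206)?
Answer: -80746176/138071581 ≈ -0.58481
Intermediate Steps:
l = 54 (l = -2 + 4*14 = -2 + 56 = 54)
I(j, w) = 54
(4027 - 12925)/15254 + I(4, -91)/(-36206) = (4027 - 12925)/15254 + 54/(-36206) = -8898*1/15254 + 54*(-1/36206) = -4449/7627 - 27/18103 = -80746176/138071581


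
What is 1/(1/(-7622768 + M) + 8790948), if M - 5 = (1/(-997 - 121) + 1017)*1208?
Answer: 3574373497/31422131544704597 ≈ 1.1375e-7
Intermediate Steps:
M = 686753815/559 (M = 5 + (1/(-997 - 121) + 1017)*1208 = 5 + (1/(-1118) + 1017)*1208 = 5 + (-1/1118 + 1017)*1208 = 5 + (1137005/1118)*1208 = 5 + 686751020/559 = 686753815/559 ≈ 1.2285e+6)
1/(1/(-7622768 + M) + 8790948) = 1/(1/(-7622768 + 686753815/559) + 8790948) = 1/(1/(-3574373497/559) + 8790948) = 1/(-559/3574373497 + 8790948) = 1/(31422131544704597/3574373497) = 3574373497/31422131544704597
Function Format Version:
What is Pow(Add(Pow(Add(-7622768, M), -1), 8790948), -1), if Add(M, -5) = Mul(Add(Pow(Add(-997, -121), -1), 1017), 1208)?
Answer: Rational(3574373497, 31422131544704597) ≈ 1.1375e-7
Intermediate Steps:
M = Rational(686753815, 559) (M = Add(5, Mul(Add(Pow(Add(-997, -121), -1), 1017), 1208)) = Add(5, Mul(Add(Pow(-1118, -1), 1017), 1208)) = Add(5, Mul(Add(Rational(-1, 1118), 1017), 1208)) = Add(5, Mul(Rational(1137005, 1118), 1208)) = Add(5, Rational(686751020, 559)) = Rational(686753815, 559) ≈ 1.2285e+6)
Pow(Add(Pow(Add(-7622768, M), -1), 8790948), -1) = Pow(Add(Pow(Add(-7622768, Rational(686753815, 559)), -1), 8790948), -1) = Pow(Add(Pow(Rational(-3574373497, 559), -1), 8790948), -1) = Pow(Add(Rational(-559, 3574373497), 8790948), -1) = Pow(Rational(31422131544704597, 3574373497), -1) = Rational(3574373497, 31422131544704597)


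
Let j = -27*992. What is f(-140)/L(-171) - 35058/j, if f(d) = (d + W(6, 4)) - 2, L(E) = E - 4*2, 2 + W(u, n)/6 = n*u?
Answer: 1090537/799056 ≈ 1.3648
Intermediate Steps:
W(u, n) = -12 + 6*n*u (W(u, n) = -12 + 6*(n*u) = -12 + 6*n*u)
L(E) = -8 + E (L(E) = E - 8 = -8 + E)
f(d) = 130 + d (f(d) = (d + (-12 + 6*4*6)) - 2 = (d + (-12 + 144)) - 2 = (d + 132) - 2 = (132 + d) - 2 = 130 + d)
j = -26784
f(-140)/L(-171) - 35058/j = (130 - 140)/(-8 - 171) - 35058/(-26784) = -10/(-179) - 35058*(-1/26784) = -10*(-1/179) + 5843/4464 = 10/179 + 5843/4464 = 1090537/799056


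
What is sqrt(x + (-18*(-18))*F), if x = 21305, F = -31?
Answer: sqrt(11261) ≈ 106.12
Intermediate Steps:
sqrt(x + (-18*(-18))*F) = sqrt(21305 - 18*(-18)*(-31)) = sqrt(21305 + 324*(-31)) = sqrt(21305 - 10044) = sqrt(11261)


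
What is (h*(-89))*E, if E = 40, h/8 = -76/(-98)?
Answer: -1082240/49 ≈ -22087.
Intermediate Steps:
h = 304/49 (h = 8*(-76/(-98)) = 8*(-76*(-1/98)) = 8*(38/49) = 304/49 ≈ 6.2041)
(h*(-89))*E = ((304/49)*(-89))*40 = -27056/49*40 = -1082240/49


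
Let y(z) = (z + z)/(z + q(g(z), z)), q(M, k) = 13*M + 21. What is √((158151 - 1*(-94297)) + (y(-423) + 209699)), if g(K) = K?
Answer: 17*√6187157193/1967 ≈ 679.81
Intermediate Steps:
q(M, k) = 21 + 13*M
y(z) = 2*z/(21 + 14*z) (y(z) = (z + z)/(z + (21 + 13*z)) = (2*z)/(21 + 14*z) = 2*z/(21 + 14*z))
√((158151 - 1*(-94297)) + (y(-423) + 209699)) = √((158151 - 1*(-94297)) + ((2/7)*(-423)/(3 + 2*(-423)) + 209699)) = √((158151 + 94297) + ((2/7)*(-423)/(3 - 846) + 209699)) = √(252448 + ((2/7)*(-423)/(-843) + 209699)) = √(252448 + ((2/7)*(-423)*(-1/843) + 209699)) = √(252448 + (282/1967 + 209699)) = √(252448 + 412478215/1967) = √(909043431/1967) = 17*√6187157193/1967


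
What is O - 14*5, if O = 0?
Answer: -70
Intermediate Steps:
O - 14*5 = 0 - 14*5 = 0 - 70 = -70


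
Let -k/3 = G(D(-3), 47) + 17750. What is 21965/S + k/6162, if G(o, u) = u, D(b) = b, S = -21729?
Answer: -33217471/3433182 ≈ -9.6754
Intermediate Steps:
k = -53391 (k = -3*(47 + 17750) = -3*17797 = -53391)
21965/S + k/6162 = 21965/(-21729) - 53391/6162 = 21965*(-1/21729) - 53391*1/6162 = -21965/21729 - 1369/158 = -33217471/3433182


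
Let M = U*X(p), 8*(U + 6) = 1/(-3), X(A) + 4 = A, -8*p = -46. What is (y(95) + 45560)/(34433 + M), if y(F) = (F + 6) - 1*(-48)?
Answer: 4388064/3304553 ≈ 1.3279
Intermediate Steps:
p = 23/4 (p = -⅛*(-46) = 23/4 ≈ 5.7500)
X(A) = -4 + A
U = -145/24 (U = -6 + (⅛)/(-3) = -6 + (⅛)*(-⅓) = -6 - 1/24 = -145/24 ≈ -6.0417)
y(F) = 54 + F (y(F) = (6 + F) + 48 = 54 + F)
M = -1015/96 (M = -145*(-4 + 23/4)/24 = -145/24*7/4 = -1015/96 ≈ -10.573)
(y(95) + 45560)/(34433 + M) = ((54 + 95) + 45560)/(34433 - 1015/96) = (149 + 45560)/(3304553/96) = 45709*(96/3304553) = 4388064/3304553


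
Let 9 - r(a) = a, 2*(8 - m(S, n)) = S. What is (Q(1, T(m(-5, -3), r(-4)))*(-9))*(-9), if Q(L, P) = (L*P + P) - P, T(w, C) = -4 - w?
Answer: -2349/2 ≈ -1174.5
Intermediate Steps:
m(S, n) = 8 - S/2
r(a) = 9 - a
Q(L, P) = L*P (Q(L, P) = (P + L*P) - P = L*P)
(Q(1, T(m(-5, -3), r(-4)))*(-9))*(-9) = ((1*(-4 - (8 - ½*(-5))))*(-9))*(-9) = ((1*(-4 - (8 + 5/2)))*(-9))*(-9) = ((1*(-4 - 1*21/2))*(-9))*(-9) = ((1*(-4 - 21/2))*(-9))*(-9) = ((1*(-29/2))*(-9))*(-9) = -29/2*(-9)*(-9) = (261/2)*(-9) = -2349/2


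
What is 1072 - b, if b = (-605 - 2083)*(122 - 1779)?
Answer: -4452944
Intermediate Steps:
b = 4454016 (b = -2688*(-1657) = 4454016)
1072 - b = 1072 - 1*4454016 = 1072 - 4454016 = -4452944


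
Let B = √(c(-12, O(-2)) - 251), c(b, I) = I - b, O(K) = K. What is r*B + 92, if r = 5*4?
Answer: 92 + 20*I*√241 ≈ 92.0 + 310.48*I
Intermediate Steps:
B = I*√241 (B = √((-2 - 1*(-12)) - 251) = √((-2 + 12) - 251) = √(10 - 251) = √(-241) = I*√241 ≈ 15.524*I)
r = 20
r*B + 92 = 20*(I*√241) + 92 = 20*I*√241 + 92 = 92 + 20*I*√241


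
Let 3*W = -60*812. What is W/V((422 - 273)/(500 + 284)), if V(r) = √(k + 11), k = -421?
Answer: 1624*I*√410/41 ≈ 802.04*I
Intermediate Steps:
V(r) = I*√410 (V(r) = √(-421 + 11) = √(-410) = I*√410)
W = -16240 (W = (-60*812)/3 = (⅓)*(-48720) = -16240)
W/V((422 - 273)/(500 + 284)) = -16240*(-I*√410/410) = -(-1624)*I*√410/41 = 1624*I*√410/41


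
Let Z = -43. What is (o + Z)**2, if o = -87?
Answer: 16900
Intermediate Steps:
(o + Z)**2 = (-87 - 43)**2 = (-130)**2 = 16900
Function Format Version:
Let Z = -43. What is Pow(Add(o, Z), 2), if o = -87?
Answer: 16900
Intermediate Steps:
Pow(Add(o, Z), 2) = Pow(Add(-87, -43), 2) = Pow(-130, 2) = 16900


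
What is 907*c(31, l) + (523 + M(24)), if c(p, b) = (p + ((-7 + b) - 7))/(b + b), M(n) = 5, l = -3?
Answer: -4765/3 ≈ -1588.3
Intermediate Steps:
c(p, b) = (-14 + b + p)/(2*b) (c(p, b) = (p + (-14 + b))/((2*b)) = (-14 + b + p)*(1/(2*b)) = (-14 + b + p)/(2*b))
907*c(31, l) + (523 + M(24)) = 907*((1/2)*(-14 - 3 + 31)/(-3)) + (523 + 5) = 907*((1/2)*(-1/3)*14) + 528 = 907*(-7/3) + 528 = -6349/3 + 528 = -4765/3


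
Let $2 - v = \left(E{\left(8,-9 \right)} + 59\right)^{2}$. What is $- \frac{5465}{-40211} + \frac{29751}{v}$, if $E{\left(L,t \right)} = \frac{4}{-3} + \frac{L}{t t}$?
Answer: $- \frac{97841330434}{11136878771} \approx -8.7853$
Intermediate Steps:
$E{\left(L,t \right)} = - \frac{4}{3} + \frac{L}{t^{2}}$ ($E{\left(L,t \right)} = 4 \left(- \frac{1}{3}\right) + \frac{L}{t^{2}} = - \frac{4}{3} + \frac{L}{t^{2}}$)
$v = - \frac{21879919}{6561}$ ($v = 2 - \left(\left(- \frac{4}{3} + \frac{8}{81}\right) + 59\right)^{2} = 2 - \left(- \frac{100}{81} + 59\right)^{2} = 2 - \left(\frac{4679}{81}\right)^{2} = 2 - \frac{21893041}{6561} = - \frac{21879919}{6561} \approx -3334.8$)
$- \frac{5465}{-40211} + \frac{29751}{v} = - \frac{5465}{-40211} + \frac{29751}{- \frac{21879919}{6561}} = \left(-5465\right) \left(- \frac{1}{40211}\right) + 29751 \left(- \frac{6561}{21879919}\right) = \frac{5465}{40211} - \frac{195196311}{21879919} = - \frac{97841330434}{11136878771}$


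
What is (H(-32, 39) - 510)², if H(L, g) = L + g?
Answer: 253009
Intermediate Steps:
(H(-32, 39) - 510)² = ((-32 + 39) - 510)² = (7 - 510)² = (-503)² = 253009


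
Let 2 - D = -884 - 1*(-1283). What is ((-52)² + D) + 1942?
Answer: 4249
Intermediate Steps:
D = -397 (D = 2 - (-884 - 1*(-1283)) = 2 - (-884 + 1283) = 2 - 1*399 = 2 - 399 = -397)
((-52)² + D) + 1942 = ((-52)² - 397) + 1942 = (2704 - 397) + 1942 = 2307 + 1942 = 4249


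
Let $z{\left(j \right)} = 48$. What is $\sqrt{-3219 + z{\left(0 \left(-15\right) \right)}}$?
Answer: $i \sqrt{3171} \approx 56.312 i$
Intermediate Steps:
$\sqrt{-3219 + z{\left(0 \left(-15\right) \right)}} = \sqrt{-3219 + 48} = \sqrt{-3171} = i \sqrt{3171}$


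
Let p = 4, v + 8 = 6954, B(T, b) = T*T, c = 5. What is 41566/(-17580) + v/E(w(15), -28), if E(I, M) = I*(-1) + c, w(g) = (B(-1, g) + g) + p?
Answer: -1363713/2930 ≈ -465.43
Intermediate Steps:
B(T, b) = T²
v = 6946 (v = -8 + 6954 = 6946)
w(g) = 5 + g (w(g) = ((-1)² + g) + 4 = (1 + g) + 4 = 5 + g)
E(I, M) = 5 - I (E(I, M) = I*(-1) + 5 = -I + 5 = 5 - I)
41566/(-17580) + v/E(w(15), -28) = 41566/(-17580) + 6946/(5 - (5 + 15)) = 41566*(-1/17580) + 6946/(5 - 1*20) = -20783/8790 + 6946/(5 - 20) = -20783/8790 + 6946/(-15) = -20783/8790 + 6946*(-1/15) = -20783/8790 - 6946/15 = -1363713/2930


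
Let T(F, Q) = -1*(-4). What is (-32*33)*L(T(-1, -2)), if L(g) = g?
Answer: -4224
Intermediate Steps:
T(F, Q) = 4
(-32*33)*L(T(-1, -2)) = -32*33*4 = -1056*4 = -4224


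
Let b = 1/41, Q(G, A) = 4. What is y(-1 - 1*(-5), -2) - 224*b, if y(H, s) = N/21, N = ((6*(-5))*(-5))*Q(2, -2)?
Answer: 6632/287 ≈ 23.108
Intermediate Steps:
b = 1/41 ≈ 0.024390
N = 600 (N = ((6*(-5))*(-5))*4 = -30*(-5)*4 = 150*4 = 600)
y(H, s) = 200/7 (y(H, s) = 600/21 = 600*(1/21) = 200/7)
y(-1 - 1*(-5), -2) - 224*b = 200/7 - 224*1/41 = 200/7 - 224/41 = 6632/287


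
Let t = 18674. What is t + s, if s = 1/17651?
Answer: 329614775/17651 ≈ 18674.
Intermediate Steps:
s = 1/17651 ≈ 5.6654e-5
t + s = 18674 + 1/17651 = 329614775/17651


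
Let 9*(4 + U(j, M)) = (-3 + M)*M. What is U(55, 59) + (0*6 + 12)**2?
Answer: 4564/9 ≈ 507.11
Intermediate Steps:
U(j, M) = -4 + M*(-3 + M)/9 (U(j, M) = -4 + ((-3 + M)*M)/9 = -4 + (M*(-3 + M))/9 = -4 + M*(-3 + M)/9)
U(55, 59) + (0*6 + 12)**2 = (-4 - 1/3*59 + (1/9)*59**2) + (0*6 + 12)**2 = (-4 - 59/3 + (1/9)*3481) + (0 + 12)**2 = (-4 - 59/3 + 3481/9) + 12**2 = 3268/9 + 144 = 4564/9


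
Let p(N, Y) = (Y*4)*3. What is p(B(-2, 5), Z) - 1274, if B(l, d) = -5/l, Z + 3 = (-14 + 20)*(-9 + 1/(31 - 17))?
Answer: -13670/7 ≈ -1952.9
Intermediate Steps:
Z = -396/7 (Z = -3 + (-14 + 20)*(-9 + 1/(31 - 17)) = -3 + 6*(-9 + 1/14) = -3 + 6*(-125/14) = -3 - 375/7 = -396/7 ≈ -56.571)
p(N, Y) = 12*Y (p(N, Y) = (4*Y)*3 = 12*Y)
p(B(-2, 5), Z) - 1274 = 12*(-396/7) - 1274 = -4752/7 - 1274 = -13670/7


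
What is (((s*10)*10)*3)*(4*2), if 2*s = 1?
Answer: 1200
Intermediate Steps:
s = ½ (s = (½)*1 = ½ ≈ 0.50000)
(((s*10)*10)*3)*(4*2) = ((((½)*10)*10)*3)*(4*2) = ((5*10)*3)*8 = (50*3)*8 = 150*8 = 1200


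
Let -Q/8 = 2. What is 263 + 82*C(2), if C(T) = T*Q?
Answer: -2361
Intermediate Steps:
Q = -16 (Q = -8*2 = -16)
C(T) = -16*T (C(T) = T*(-16) = -16*T)
263 + 82*C(2) = 263 + 82*(-16*2) = 263 + 82*(-32) = 263 - 2624 = -2361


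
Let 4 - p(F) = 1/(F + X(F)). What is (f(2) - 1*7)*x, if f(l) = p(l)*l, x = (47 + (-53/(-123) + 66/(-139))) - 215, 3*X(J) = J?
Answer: -2873047/68388 ≈ -42.011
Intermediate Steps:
X(J) = J/3
x = -2873047/17097 (x = (47 + (-53*(-1/123) + 66*(-1/139))) - 215 = (47 + (53/123 - 66/139)) - 215 = (47 - 751/17097) - 215 = 802808/17097 - 215 = -2873047/17097 ≈ -168.04)
p(F) = 4 - 3/(4*F) (p(F) = 4 - 1/(F + F/3) = 4 - 1/(4*F/3) = 4 - 3/(4*F))
f(l) = l*(4 - 3/(4*l)) (f(l) = (4 - 3/(4*l))*l = l*(4 - 3/(4*l)))
(f(2) - 1*7)*x = ((-¾ + 4*2) - 1*7)*(-2873047/17097) = ((-¾ + 8) - 7)*(-2873047/17097) = (29/4 - 7)*(-2873047/17097) = (¼)*(-2873047/17097) = -2873047/68388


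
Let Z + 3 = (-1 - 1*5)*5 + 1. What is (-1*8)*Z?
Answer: 256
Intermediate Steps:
Z = -32 (Z = -3 + ((-1 - 1*5)*5 + 1) = -3 + ((-1 - 5)*5 + 1) = -3 + (-6*5 + 1) = -3 + (-30 + 1) = -3 - 29 = -32)
(-1*8)*Z = -1*8*(-32) = -8*(-32) = 256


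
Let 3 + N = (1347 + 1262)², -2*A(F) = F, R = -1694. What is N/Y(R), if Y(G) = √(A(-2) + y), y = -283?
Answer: -3403439*I*√282/141 ≈ -4.0534e+5*I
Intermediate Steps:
A(F) = -F/2
Y(G) = I*√282 (Y(G) = √(-½*(-2) - 283) = √(1 - 283) = √(-282) = I*√282)
N = 6806878 (N = -3 + (1347 + 1262)² = -3 + 2609² = -3 + 6806881 = 6806878)
N/Y(R) = 6806878/((I*√282)) = 6806878*(-I*√282/282) = -3403439*I*√282/141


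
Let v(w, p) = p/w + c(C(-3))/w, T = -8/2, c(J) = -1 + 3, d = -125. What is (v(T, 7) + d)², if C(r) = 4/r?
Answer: 259081/16 ≈ 16193.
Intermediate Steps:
c(J) = 2
T = -4 (T = -8*½ = -4)
v(w, p) = 2/w + p/w (v(w, p) = p/w + 2/w = 2/w + p/w)
(v(T, 7) + d)² = ((2 + 7)/(-4) - 125)² = (-¼*9 - 125)² = (-9/4 - 125)² = (-509/4)² = 259081/16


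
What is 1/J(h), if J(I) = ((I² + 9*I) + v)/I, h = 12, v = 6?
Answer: 2/43 ≈ 0.046512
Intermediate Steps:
J(I) = (6 + I² + 9*I)/I (J(I) = ((I² + 9*I) + 6)/I = (6 + I² + 9*I)/I)
1/J(h) = 1/(9 + 12 + 6/12) = 1/(9 + 12 + 6*(1/12)) = 1/(9 + 12 + ½) = 1/(43/2) = 2/43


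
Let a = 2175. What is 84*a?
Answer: 182700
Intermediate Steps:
84*a = 84*2175 = 182700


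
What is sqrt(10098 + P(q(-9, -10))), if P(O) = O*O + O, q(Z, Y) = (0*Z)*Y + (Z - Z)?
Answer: 3*sqrt(1122) ≈ 100.49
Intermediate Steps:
q(Z, Y) = 0 (q(Z, Y) = 0*Y + 0 = 0 + 0 = 0)
P(O) = O + O**2 (P(O) = O**2 + O = O + O**2)
sqrt(10098 + P(q(-9, -10))) = sqrt(10098 + 0*(1 + 0)) = sqrt(10098 + 0*1) = sqrt(10098 + 0) = sqrt(10098) = 3*sqrt(1122)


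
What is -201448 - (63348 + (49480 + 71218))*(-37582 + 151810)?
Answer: -21023407936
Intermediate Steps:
-201448 - (63348 + (49480 + 71218))*(-37582 + 151810) = -201448 - (63348 + 120698)*114228 = -201448 - 184046*114228 = -201448 - 1*21023206488 = -201448 - 21023206488 = -21023407936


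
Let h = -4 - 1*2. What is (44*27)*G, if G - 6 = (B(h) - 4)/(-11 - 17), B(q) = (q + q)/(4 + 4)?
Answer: 103059/14 ≈ 7361.4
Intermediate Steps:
h = -6 (h = -4 - 2 = -6)
B(q) = q/4 (B(q) = (2*q)/8 = (2*q)*(⅛) = q/4)
G = 347/56 (G = 6 + ((¼)*(-6) - 4)/(-11 - 17) = 6 + (-3/2 - 4)/(-28) = 6 - 11/2*(-1/28) = 6 + 11/56 = 347/56 ≈ 6.1964)
(44*27)*G = (44*27)*(347/56) = 1188*(347/56) = 103059/14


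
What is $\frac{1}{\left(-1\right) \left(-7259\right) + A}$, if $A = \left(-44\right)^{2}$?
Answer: $\frac{1}{9195} \approx 0.00010875$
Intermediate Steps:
$A = 1936$
$\frac{1}{\left(-1\right) \left(-7259\right) + A} = \frac{1}{\left(-1\right) \left(-7259\right) + 1936} = \frac{1}{7259 + 1936} = \frac{1}{9195}$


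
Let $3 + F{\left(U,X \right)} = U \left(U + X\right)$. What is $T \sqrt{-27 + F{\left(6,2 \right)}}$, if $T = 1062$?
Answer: $3186 \sqrt{2} \approx 4505.7$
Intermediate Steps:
$F{\left(U,X \right)} = -3 + U \left(U + X\right)$
$T \sqrt{-27 + F{\left(6,2 \right)}} = 1062 \sqrt{-27 + \left(-3 + 6^{2} + 6 \cdot 2\right)} = 1062 \sqrt{-27 + \left(-3 + 36 + 12\right)} = 1062 \sqrt{-27 + 45} = 1062 \sqrt{18} = 1062 \cdot 3 \sqrt{2} = 3186 \sqrt{2}$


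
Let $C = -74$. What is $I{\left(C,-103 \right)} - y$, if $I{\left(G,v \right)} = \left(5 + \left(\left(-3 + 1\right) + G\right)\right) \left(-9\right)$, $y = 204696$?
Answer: $-204057$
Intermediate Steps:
$I{\left(G,v \right)} = -27 - 9 G$ ($I{\left(G,v \right)} = \left(5 + \left(-2 + G\right)\right) \left(-9\right) = \left(3 + G\right) \left(-9\right) = -27 - 9 G$)
$I{\left(C,-103 \right)} - y = \left(-27 - -666\right) - 204696 = \left(-27 + 666\right) - 204696 = 639 - 204696 = -204057$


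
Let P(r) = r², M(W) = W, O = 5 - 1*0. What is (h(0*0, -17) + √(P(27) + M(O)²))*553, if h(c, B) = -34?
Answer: -18802 + 553*√754 ≈ -3617.1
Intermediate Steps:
O = 5 (O = 5 + 0 = 5)
(h(0*0, -17) + √(P(27) + M(O)²))*553 = (-34 + √(27² + 5²))*553 = (-34 + √(729 + 25))*553 = (-34 + √754)*553 = -18802 + 553*√754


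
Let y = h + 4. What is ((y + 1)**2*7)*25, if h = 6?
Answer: 21175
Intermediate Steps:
y = 10 (y = 6 + 4 = 10)
((y + 1)**2*7)*25 = ((10 + 1)**2*7)*25 = (11**2*7)*25 = (121*7)*25 = 847*25 = 21175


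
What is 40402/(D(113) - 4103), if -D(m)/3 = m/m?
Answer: -20201/2053 ≈ -9.8398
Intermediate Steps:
D(m) = -3 (D(m) = -3*m/m = -3*1 = -3)
40402/(D(113) - 4103) = 40402/(-3 - 4103) = 40402/(-4106) = 40402*(-1/4106) = -20201/2053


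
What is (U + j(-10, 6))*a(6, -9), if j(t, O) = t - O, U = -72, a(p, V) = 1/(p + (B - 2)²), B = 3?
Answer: -88/7 ≈ -12.571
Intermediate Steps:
a(p, V) = 1/(1 + p) (a(p, V) = 1/(p + (3 - 2)²) = 1/(p + 1²) = 1/(p + 1) = 1/(1 + p))
(U + j(-10, 6))*a(6, -9) = (-72 + (-10 - 1*6))/(1 + 6) = (-72 + (-10 - 6))/7 = (-72 - 16)*(⅐) = -88*⅐ = -88/7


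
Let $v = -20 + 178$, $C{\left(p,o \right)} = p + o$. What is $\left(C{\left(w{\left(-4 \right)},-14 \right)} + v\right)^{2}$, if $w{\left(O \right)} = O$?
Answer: $19600$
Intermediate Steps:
$C{\left(p,o \right)} = o + p$
$v = 158$
$\left(C{\left(w{\left(-4 \right)},-14 \right)} + v\right)^{2} = \left(\left(-14 - 4\right) + 158\right)^{2} = \left(-18 + 158\right)^{2} = 140^{2} = 19600$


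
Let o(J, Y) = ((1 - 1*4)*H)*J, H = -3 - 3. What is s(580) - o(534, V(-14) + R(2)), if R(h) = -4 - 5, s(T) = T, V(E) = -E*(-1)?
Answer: -9032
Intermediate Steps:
V(E) = E
R(h) = -9
H = -6
o(J, Y) = 18*J (o(J, Y) = ((1 - 1*4)*(-6))*J = ((1 - 4)*(-6))*J = (-3*(-6))*J = 18*J)
s(580) - o(534, V(-14) + R(2)) = 580 - 18*534 = 580 - 1*9612 = 580 - 9612 = -9032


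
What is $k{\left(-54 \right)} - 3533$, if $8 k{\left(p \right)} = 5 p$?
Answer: $- \frac{14267}{4} \approx -3566.8$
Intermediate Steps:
$k{\left(p \right)} = \frac{5 p}{8}$
$k{\left(-54 \right)} - 3533 = \frac{5}{8} \left(-54\right) - 3533 = - \frac{135}{4} - 3533 = - \frac{14267}{4}$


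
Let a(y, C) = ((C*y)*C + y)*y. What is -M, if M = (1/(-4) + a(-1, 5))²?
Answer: -10609/16 ≈ -663.06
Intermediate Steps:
a(y, C) = y*(y + y*C²) (a(y, C) = (y*C² + y)*y = (y + y*C²)*y = y*(y + y*C²))
M = 10609/16 (M = (1/(-4) + (-1)²*(1 + 5²))² = (-¼ + 1*(1 + 25))² = (-¼ + 1*26)² = (-¼ + 26)² = (103/4)² = 10609/16 ≈ 663.06)
-M = -1*10609/16 = -10609/16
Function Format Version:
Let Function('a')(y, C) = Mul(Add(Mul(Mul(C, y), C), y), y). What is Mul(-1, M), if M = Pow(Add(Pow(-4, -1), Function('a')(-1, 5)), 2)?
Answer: Rational(-10609, 16) ≈ -663.06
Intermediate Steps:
Function('a')(y, C) = Mul(y, Add(y, Mul(y, Pow(C, 2)))) (Function('a')(y, C) = Mul(Add(Mul(y, Pow(C, 2)), y), y) = Mul(Add(y, Mul(y, Pow(C, 2))), y) = Mul(y, Add(y, Mul(y, Pow(C, 2)))))
M = Rational(10609, 16) (M = Pow(Add(Pow(-4, -1), Mul(Pow(-1, 2), Add(1, Pow(5, 2)))), 2) = Pow(Add(Rational(-1, 4), Mul(1, Add(1, 25))), 2) = Pow(Add(Rational(-1, 4), Mul(1, 26)), 2) = Pow(Add(Rational(-1, 4), 26), 2) = Pow(Rational(103, 4), 2) = Rational(10609, 16) ≈ 663.06)
Mul(-1, M) = Mul(-1, Rational(10609, 16)) = Rational(-10609, 16)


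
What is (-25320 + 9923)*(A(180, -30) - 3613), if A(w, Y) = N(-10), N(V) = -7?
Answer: 55737140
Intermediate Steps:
A(w, Y) = -7
(-25320 + 9923)*(A(180, -30) - 3613) = (-25320 + 9923)*(-7 - 3613) = -15397*(-3620) = 55737140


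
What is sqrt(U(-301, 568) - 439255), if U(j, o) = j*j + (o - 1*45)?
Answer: I*sqrt(348131) ≈ 590.03*I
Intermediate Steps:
U(j, o) = -45 + o + j**2 (U(j, o) = j**2 + (o - 45) = j**2 + (-45 + o) = -45 + o + j**2)
sqrt(U(-301, 568) - 439255) = sqrt((-45 + 568 + (-301)**2) - 439255) = sqrt((-45 + 568 + 90601) - 439255) = sqrt(91124 - 439255) = sqrt(-348131) = I*sqrt(348131)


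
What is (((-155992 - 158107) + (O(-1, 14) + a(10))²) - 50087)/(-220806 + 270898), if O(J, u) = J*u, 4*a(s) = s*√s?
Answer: -727855/100184 - 5*√10/3578 ≈ -7.2696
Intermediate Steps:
a(s) = s^(3/2)/4 (a(s) = (s*√s)/4 = s^(3/2)/4)
(((-155992 - 158107) + (O(-1, 14) + a(10))²) - 50087)/(-220806 + 270898) = (((-155992 - 158107) + (-1*14 + 10^(3/2)/4)²) - 50087)/(-220806 + 270898) = ((-314099 + (-14 + (10*√10)/4)²) - 50087)/50092 = ((-314099 + (-14 + 5*√10/2)²) - 50087)*(1/50092) = (-364186 + (-14 + 5*√10/2)²)*(1/50092) = -182093/25046 + (-14 + 5*√10/2)²/50092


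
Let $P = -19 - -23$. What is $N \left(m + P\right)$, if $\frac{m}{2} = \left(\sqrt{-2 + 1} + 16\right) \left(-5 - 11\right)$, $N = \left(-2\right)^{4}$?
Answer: $-8128 - 512 i \approx -8128.0 - 512.0 i$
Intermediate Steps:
$P = 4$ ($P = -19 + 23 = 4$)
$N = 16$
$m = -512 - 32 i$ ($m = 2 \left(\sqrt{-2 + 1} + 16\right) \left(-5 - 11\right) = 2 \left(\sqrt{-1} + 16\right) \left(-16\right) = 2 \left(i + 16\right) \left(-16\right) = 2 \left(16 + i\right) \left(-16\right) = 2 \left(-256 - 16 i\right) = -512 - 32 i \approx -512.0 - 32.0 i$)
$N \left(m + P\right) = 16 \left(\left(-512 - 32 i\right) + 4\right) = 16 \left(-508 - 32 i\right) = -8128 - 512 i$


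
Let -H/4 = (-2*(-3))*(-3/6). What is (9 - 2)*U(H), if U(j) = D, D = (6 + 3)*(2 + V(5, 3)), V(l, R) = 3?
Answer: 315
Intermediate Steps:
H = 12 (H = -4*(-2*(-3))*(-3/6) = -24*(-3*⅙) = -24*(-1)/2 = -4*(-3) = 12)
D = 45 (D = (6 + 3)*(2 + 3) = 9*5 = 45)
U(j) = 45
(9 - 2)*U(H) = (9 - 2)*45 = 7*45 = 315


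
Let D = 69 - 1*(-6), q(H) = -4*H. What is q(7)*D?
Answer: -2100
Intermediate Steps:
D = 75 (D = 69 + 6 = 75)
q(7)*D = -4*7*75 = -28*75 = -2100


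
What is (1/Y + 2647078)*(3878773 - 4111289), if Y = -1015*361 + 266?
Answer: -225360311408784436/366149 ≈ -6.1549e+11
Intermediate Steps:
Y = -366149 (Y = -366415 + 266 = -366149)
(1/Y + 2647078)*(3878773 - 4111289) = (1/(-366149) + 2647078)*(3878773 - 4111289) = (-1/366149 + 2647078)*(-232516) = (969224962621/366149)*(-232516) = -225360311408784436/366149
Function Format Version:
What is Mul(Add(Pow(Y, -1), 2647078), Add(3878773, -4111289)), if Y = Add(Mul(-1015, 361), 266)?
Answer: Rational(-225360311408784436, 366149) ≈ -6.1549e+11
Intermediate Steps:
Y = -366149 (Y = Add(-366415, 266) = -366149)
Mul(Add(Pow(Y, -1), 2647078), Add(3878773, -4111289)) = Mul(Add(Pow(-366149, -1), 2647078), Add(3878773, -4111289)) = Mul(Add(Rational(-1, 366149), 2647078), -232516) = Mul(Rational(969224962621, 366149), -232516) = Rational(-225360311408784436, 366149)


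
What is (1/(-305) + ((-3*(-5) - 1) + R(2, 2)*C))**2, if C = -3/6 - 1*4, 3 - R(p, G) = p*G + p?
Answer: 281333529/372100 ≈ 756.07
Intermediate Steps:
R(p, G) = 3 - p - G*p (R(p, G) = 3 - (p*G + p) = 3 - (G*p + p) = 3 - (p + G*p) = 3 + (-p - G*p) = 3 - p - G*p)
C = -9/2 (C = -3*1/6 - 4 = -1/2 - 4 = -9/2 ≈ -4.5000)
(1/(-305) + ((-3*(-5) - 1) + R(2, 2)*C))**2 = (1/(-305) + ((-3*(-5) - 1) + (3 - 1*2 - 1*2*2)*(-9/2)))**2 = (-1/305 + ((15 - 1) + (3 - 2 - 4)*(-9/2)))**2 = (-1/305 + (14 - 3*(-9/2)))**2 = (-1/305 + (14 + 27/2))**2 = (-1/305 + 55/2)**2 = (16773/610)**2 = 281333529/372100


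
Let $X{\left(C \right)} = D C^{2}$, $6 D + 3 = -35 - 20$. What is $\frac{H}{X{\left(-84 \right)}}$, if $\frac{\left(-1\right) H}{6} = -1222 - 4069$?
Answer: $- \frac{5291}{11368} \approx -0.46543$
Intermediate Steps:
$H = 31746$ ($H = - 6 \left(-1222 - 4069\right) = \left(-6\right) \left(-5291\right) = 31746$)
$D = - \frac{29}{3}$ ($D = - \frac{1}{2} + \frac{-35 - 20}{6} = - \frac{1}{2} + \frac{1}{6} \left(-55\right) = - \frac{1}{2} - \frac{55}{6} = - \frac{29}{3} \approx -9.6667$)
$X{\left(C \right)} = - \frac{29 C^{2}}{3}$
$\frac{H}{X{\left(-84 \right)}} = \frac{31746}{\left(- \frac{29}{3}\right) \left(-84\right)^{2}} = \frac{31746}{\left(- \frac{29}{3}\right) 7056} = \frac{31746}{-68208} = 31746 \left(- \frac{1}{68208}\right) = - \frac{5291}{11368}$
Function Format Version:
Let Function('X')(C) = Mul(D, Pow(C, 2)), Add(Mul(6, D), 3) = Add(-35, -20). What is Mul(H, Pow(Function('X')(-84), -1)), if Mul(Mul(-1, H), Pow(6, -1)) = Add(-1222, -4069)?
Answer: Rational(-5291, 11368) ≈ -0.46543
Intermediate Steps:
H = 31746 (H = Mul(-6, Add(-1222, -4069)) = Mul(-6, -5291) = 31746)
D = Rational(-29, 3) (D = Add(Rational(-1, 2), Mul(Rational(1, 6), Add(-35, -20))) = Add(Rational(-1, 2), Mul(Rational(1, 6), -55)) = Add(Rational(-1, 2), Rational(-55, 6)) = Rational(-29, 3) ≈ -9.6667)
Function('X')(C) = Mul(Rational(-29, 3), Pow(C, 2))
Mul(H, Pow(Function('X')(-84), -1)) = Mul(31746, Pow(Mul(Rational(-29, 3), Pow(-84, 2)), -1)) = Mul(31746, Pow(Mul(Rational(-29, 3), 7056), -1)) = Mul(31746, Pow(-68208, -1)) = Mul(31746, Rational(-1, 68208)) = Rational(-5291, 11368)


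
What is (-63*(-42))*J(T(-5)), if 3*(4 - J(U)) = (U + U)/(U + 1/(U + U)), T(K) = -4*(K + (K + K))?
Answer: 63514584/7201 ≈ 8820.3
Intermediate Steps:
T(K) = -12*K (T(K) = -4*(K + 2*K) = -12*K)
J(U) = 4 - 2*U/(3*(U + 1/(2*U))) (J(U) = 4 - (U + U)/(3*(U + 1/(U + U))) = 4 - 2*U/(3*(U + 1/(2*U))))
(-63*(-42))*J(T(-5)) = (-63*(-42))*(4*(3 + 5*(-12*(-5))²)/(3*(1 + 2*(-12*(-5))²))) = 2646*(4*(3 + 5*60²)/(3*(1 + 2*60²))) = 2646*(4*(3 + 5*3600)/(3*(1 + 2*3600))) = 2646*(4*(3 + 18000)/(3*(1 + 7200))) = 2646*((4/3)*18003/7201) = 2646*((4/3)*(1/7201)*18003) = 2646*(24004/7201) = 63514584/7201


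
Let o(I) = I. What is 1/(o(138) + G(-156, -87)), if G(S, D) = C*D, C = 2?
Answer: -1/36 ≈ -0.027778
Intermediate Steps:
G(S, D) = 2*D
1/(o(138) + G(-156, -87)) = 1/(138 + 2*(-87)) = 1/(138 - 174) = 1/(-36) = -1/36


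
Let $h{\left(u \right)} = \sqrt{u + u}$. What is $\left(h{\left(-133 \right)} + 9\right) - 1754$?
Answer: $-1745 + i \sqrt{266} \approx -1745.0 + 16.31 i$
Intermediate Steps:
$h{\left(u \right)} = \sqrt{2} \sqrt{u}$ ($h{\left(u \right)} = \sqrt{2 u} = \sqrt{2} \sqrt{u}$)
$\left(h{\left(-133 \right)} + 9\right) - 1754 = \left(\sqrt{2} \sqrt{-133} + 9\right) - 1754 = \left(\sqrt{2} i \sqrt{133} + 9\right) - 1754 = \left(i \sqrt{266} + 9\right) - 1754 = \left(9 + i \sqrt{266}\right) - 1754 = -1745 + i \sqrt{266}$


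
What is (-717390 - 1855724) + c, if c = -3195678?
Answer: -5768792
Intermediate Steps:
(-717390 - 1855724) + c = (-717390 - 1855724) - 3195678 = -2573114 - 3195678 = -5768792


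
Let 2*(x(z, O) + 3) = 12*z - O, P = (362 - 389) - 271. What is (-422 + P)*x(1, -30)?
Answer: -12960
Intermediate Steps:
P = -298 (P = -27 - 271 = -298)
x(z, O) = -3 + 6*z - O/2 (x(z, O) = -3 + (12*z - O)/2 = -3 + (-O + 12*z)/2 = -3 + (6*z - O/2) = -3 + 6*z - O/2)
(-422 + P)*x(1, -30) = (-422 - 298)*(-3 + 6*1 - ½*(-30)) = -720*(-3 + 6 + 15) = -720*18 = -12960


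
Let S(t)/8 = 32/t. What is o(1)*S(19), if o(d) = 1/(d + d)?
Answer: 128/19 ≈ 6.7368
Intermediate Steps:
o(d) = 1/(2*d)
S(t) = 256/t (S(t) = 8*(32/t) = 256/t)
o(1)*S(19) = ((½)/1)*(256/19) = ((½)*1)*(256*(1/19)) = (½)*(256/19) = 128/19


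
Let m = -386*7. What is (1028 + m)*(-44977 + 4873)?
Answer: 67134096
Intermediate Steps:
m = -2702 (m = -193*14 = -2702)
(1028 + m)*(-44977 + 4873) = (1028 - 2702)*(-44977 + 4873) = -1674*(-40104) = 67134096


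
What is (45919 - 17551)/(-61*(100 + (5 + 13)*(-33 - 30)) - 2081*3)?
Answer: 28368/56831 ≈ 0.49916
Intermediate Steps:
(45919 - 17551)/(-61*(100 + (5 + 13)*(-33 - 30)) - 2081*3) = 28368/(-61*(100 + 18*(-63)) - 6243) = 28368/(-61*(100 - 1134) - 6243) = 28368/(-61*(-1034) - 6243) = 28368/(63074 - 6243) = 28368/56831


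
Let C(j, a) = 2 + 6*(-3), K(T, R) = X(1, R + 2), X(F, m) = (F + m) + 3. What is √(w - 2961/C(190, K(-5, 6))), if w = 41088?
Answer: √660369/4 ≈ 203.16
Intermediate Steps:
X(F, m) = 3 + F + m
K(T, R) = 6 + R (K(T, R) = 3 + 1 + (R + 2) = 3 + 1 + (2 + R) = 6 + R)
C(j, a) = -16 (C(j, a) = 2 - 18 = -16)
√(w - 2961/C(190, K(-5, 6))) = √(41088 - 2961/(-16)) = √(41088 - 2961*(-1/16)) = √(41088 + 2961/16) = √(660369/16) = √660369/4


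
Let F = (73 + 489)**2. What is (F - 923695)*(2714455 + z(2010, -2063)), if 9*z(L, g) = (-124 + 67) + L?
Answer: -1650116089872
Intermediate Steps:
z(L, g) = -19/3 + L/9 (z(L, g) = ((-124 + 67) + L)/9 = (-57 + L)/9 = -19/3 + L/9)
F = 315844 (F = 562**2 = 315844)
(F - 923695)*(2714455 + z(2010, -2063)) = (315844 - 923695)*(2714455 + (-19/3 + (1/9)*2010)) = -607851*(2714455 + (-19/3 + 670/3)) = -607851*(2714455 + 217) = -607851*2714672 = -1650116089872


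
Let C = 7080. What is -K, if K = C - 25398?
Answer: 18318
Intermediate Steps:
K = -18318 (K = 7080 - 25398 = -18318)
-K = -1*(-18318) = 18318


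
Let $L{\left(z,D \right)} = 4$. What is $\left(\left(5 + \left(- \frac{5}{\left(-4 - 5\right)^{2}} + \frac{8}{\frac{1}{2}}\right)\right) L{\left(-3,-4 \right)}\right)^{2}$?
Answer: $\frac{46022656}{6561} \approx 7014.6$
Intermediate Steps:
$\left(\left(5 + \left(- \frac{5}{\left(-4 - 5\right)^{2}} + \frac{8}{\frac{1}{2}}\right)\right) L{\left(-3,-4 \right)}\right)^{2} = \left(\left(5 + \left(- \frac{5}{\left(-4 - 5\right)^{2}} + \frac{8}{\frac{1}{2}}\right)\right) 4\right)^{2} = \left(\left(5 + \left(- \frac{5}{\left(-9\right)^{2}} + 8 \frac{1}{\frac{1}{2}}\right)\right) 4\right)^{2} = \left(\left(5 + \left(- \frac{5}{81} + 8 \cdot 2\right)\right) 4\right)^{2} = \left(\left(5 + \left(\left(-5\right) \frac{1}{81} + 16\right)\right) 4\right)^{2} = \left(\left(5 + \left(- \frac{5}{81} + 16\right)\right) 4\right)^{2} = \left(\left(5 + \frac{1291}{81}\right) 4\right)^{2} = \left(\frac{1696}{81} \cdot 4\right)^{2} = \left(\frac{6784}{81}\right)^{2} = \frac{46022656}{6561}$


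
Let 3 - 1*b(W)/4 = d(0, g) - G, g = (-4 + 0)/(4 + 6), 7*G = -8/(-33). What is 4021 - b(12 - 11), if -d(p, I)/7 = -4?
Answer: 951919/231 ≈ 4120.9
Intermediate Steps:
G = 8/231 (G = (-8/(-33))/7 = (-8*(-1/33))/7 = (1/7)*(8/33) = 8/231 ≈ 0.034632)
g = -2/5 (g = -4/10 = -4*1/10 = -2/5 ≈ -0.40000)
d(p, I) = 28 (d(p, I) = -7*(-4) = 28)
b(W) = -23068/231 (b(W) = 12 - 4*(28 - 1*8/231) = 12 - 4*(28 - 8/231) = 12 - 4*6460/231 = 12 - 25840/231 = -23068/231)
4021 - b(12 - 11) = 4021 - 1*(-23068/231) = 4021 + 23068/231 = 951919/231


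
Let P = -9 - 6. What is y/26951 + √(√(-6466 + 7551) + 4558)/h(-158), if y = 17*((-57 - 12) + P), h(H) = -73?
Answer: -1428/26951 - √(4558 + √1085)/73 ≈ -0.98116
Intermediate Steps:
P = -15
y = -1428 (y = 17*((-57 - 12) - 15) = 17*(-69 - 15) = 17*(-84) = -1428)
y/26951 + √(√(-6466 + 7551) + 4558)/h(-158) = -1428/26951 + √(√(-6466 + 7551) + 4558)/(-73) = -1428*1/26951 + √(√1085 + 4558)*(-1/73) = -1428/26951 + √(4558 + √1085)*(-1/73) = -1428/26951 - √(4558 + √1085)/73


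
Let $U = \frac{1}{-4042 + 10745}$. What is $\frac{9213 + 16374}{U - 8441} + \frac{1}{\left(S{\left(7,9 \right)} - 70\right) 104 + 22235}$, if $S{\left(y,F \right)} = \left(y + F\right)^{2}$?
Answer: $- \frac{7131143614697}{2352540734738} \approx -3.0313$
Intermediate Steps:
$U = \frac{1}{6703} \approx 0.00014919$
$S{\left(y,F \right)} = \left(F + y\right)^{2}$
$\frac{9213 + 16374}{U - 8441} + \frac{1}{\left(S{\left(7,9 \right)} - 70\right) 104 + 22235} = \frac{9213 + 16374}{\frac{1}{6703} - 8441} + \frac{1}{\left(\left(9 + 7\right)^{2} - 70\right) 104 + 22235} = \frac{25587}{- \frac{56580022}{6703}} + \frac{1}{\left(16^{2} - 70\right) 104 + 22235} = 25587 \left(- \frac{6703}{56580022}\right) + \frac{1}{\left(256 - 70\right) 104 + 22235} = - \frac{171509661}{56580022} + \frac{1}{186 \cdot 104 + 22235} = - \frac{171509661}{56580022} + \frac{1}{19344 + 22235} = - \frac{171509661}{56580022} + \frac{1}{41579} = - \frac{7131143614697}{2352540734738}$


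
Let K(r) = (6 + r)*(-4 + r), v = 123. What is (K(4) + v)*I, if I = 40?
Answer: 4920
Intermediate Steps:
K(r) = (-4 + r)*(6 + r)
(K(4) + v)*I = ((-24 + 4² + 2*4) + 123)*40 = ((-24 + 16 + 8) + 123)*40 = (0 + 123)*40 = 123*40 = 4920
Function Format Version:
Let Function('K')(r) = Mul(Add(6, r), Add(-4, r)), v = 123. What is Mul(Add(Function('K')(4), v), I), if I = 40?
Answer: 4920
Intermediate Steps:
Function('K')(r) = Mul(Add(-4, r), Add(6, r))
Mul(Add(Function('K')(4), v), I) = Mul(Add(Add(-24, Pow(4, 2), Mul(2, 4)), 123), 40) = Mul(Add(Add(-24, 16, 8), 123), 40) = Mul(Add(0, 123), 40) = Mul(123, 40) = 4920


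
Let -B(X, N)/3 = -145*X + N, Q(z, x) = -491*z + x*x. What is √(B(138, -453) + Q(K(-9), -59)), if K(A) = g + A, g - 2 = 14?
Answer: √61433 ≈ 247.86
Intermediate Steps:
g = 16 (g = 2 + 14 = 16)
K(A) = 16 + A
Q(z, x) = x² - 491*z (Q(z, x) = -491*z + x² = x² - 491*z)
B(X, N) = -3*N + 435*X (B(X, N) = -3*(-145*X + N) = -3*(N - 145*X) = -3*N + 435*X)
√(B(138, -453) + Q(K(-9), -59)) = √((-3*(-453) + 435*138) + ((-59)² - 491*(16 - 9))) = √((1359 + 60030) + (3481 - 491*7)) = √(61389 + (3481 - 3437)) = √(61389 + 44) = √61433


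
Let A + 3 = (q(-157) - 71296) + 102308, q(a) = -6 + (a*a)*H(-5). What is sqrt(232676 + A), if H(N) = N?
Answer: 7*sqrt(2866) ≈ 374.75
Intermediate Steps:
q(a) = -6 - 5*a**2 (q(a) = -6 + (a*a)*(-5) = -6 + a**2*(-5) = -6 - 5*a**2)
A = -92242 (A = -3 + (((-6 - 5*(-157)**2) - 71296) + 102308) = -3 + (((-6 - 5*24649) - 71296) + 102308) = -3 + (((-6 - 123245) - 71296) + 102308) = -3 + ((-123251 - 71296) + 102308) = -3 + (-194547 + 102308) = -3 - 92239 = -92242)
sqrt(232676 + A) = sqrt(232676 - 92242) = sqrt(140434) = 7*sqrt(2866)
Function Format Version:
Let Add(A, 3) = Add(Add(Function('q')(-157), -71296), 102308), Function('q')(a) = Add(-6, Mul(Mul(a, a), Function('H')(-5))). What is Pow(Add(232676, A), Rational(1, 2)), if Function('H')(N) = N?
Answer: Mul(7, Pow(2866, Rational(1, 2))) ≈ 374.75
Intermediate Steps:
Function('q')(a) = Add(-6, Mul(-5, Pow(a, 2))) (Function('q')(a) = Add(-6, Mul(Mul(a, a), -5)) = Add(-6, Mul(Pow(a, 2), -5)) = Add(-6, Mul(-5, Pow(a, 2))))
A = -92242 (A = Add(-3, Add(Add(Add(-6, Mul(-5, Pow(-157, 2))), -71296), 102308)) = Add(-3, Add(Add(Add(-6, Mul(-5, 24649)), -71296), 102308)) = Add(-3, Add(Add(Add(-6, -123245), -71296), 102308)) = Add(-3, Add(Add(-123251, -71296), 102308)) = Add(-3, Add(-194547, 102308)) = Add(-3, -92239) = -92242)
Pow(Add(232676, A), Rational(1, 2)) = Pow(Add(232676, -92242), Rational(1, 2)) = Pow(140434, Rational(1, 2)) = Mul(7, Pow(2866, Rational(1, 2)))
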